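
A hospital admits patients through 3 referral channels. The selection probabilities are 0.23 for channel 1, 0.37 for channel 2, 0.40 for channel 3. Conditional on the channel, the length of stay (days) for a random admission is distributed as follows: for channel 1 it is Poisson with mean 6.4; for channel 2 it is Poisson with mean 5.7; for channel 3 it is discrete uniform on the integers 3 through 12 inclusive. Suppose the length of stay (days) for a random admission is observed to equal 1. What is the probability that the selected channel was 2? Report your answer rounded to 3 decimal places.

Likelihoods P(X=1 | ·): 1: 0.010634; 2: 0.019072; 3: 0.
Posterior ∝ prior × likelihood. Numerator for 2: 0.37·0.019072 = 0.00705664.
Normalizing constant: 0.23·0.010634 + 0.37·0.019072 + 0.4·0 = 0.00950245.
P(2 | observation) = 0.00705664 / 0.00950245 = 0.742613.

0.743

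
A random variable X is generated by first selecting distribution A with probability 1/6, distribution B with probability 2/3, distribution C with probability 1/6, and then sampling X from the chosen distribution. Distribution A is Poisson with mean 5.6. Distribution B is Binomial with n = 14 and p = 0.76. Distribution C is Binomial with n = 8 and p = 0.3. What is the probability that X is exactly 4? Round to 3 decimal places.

Conditional on each component, P(X = 4): A: 0.151528; B: 0.000211739; C: 0.136137.
By total probability, P(X = 4) = 0.166667·0.151528 + 0.666667·0.000211739 + 0.166667·0.136137 = 0.0480852.

0.048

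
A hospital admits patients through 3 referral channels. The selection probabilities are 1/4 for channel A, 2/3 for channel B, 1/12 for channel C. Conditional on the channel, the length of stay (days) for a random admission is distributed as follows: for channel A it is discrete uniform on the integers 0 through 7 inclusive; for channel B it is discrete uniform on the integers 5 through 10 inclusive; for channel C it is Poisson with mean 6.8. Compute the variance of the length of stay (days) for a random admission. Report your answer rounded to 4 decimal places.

Per component, A: μ=3.5, E[X²]=17.5; B: μ=7.5, E[X²]=59.1667; C: μ=6.8, E[X²]=53.04.
E[X] = 0.25·3.5 + 0.666667·7.5 + 0.0833333·6.8 = 6.44167.
E[X²] = 0.25·17.5 + 0.666667·59.1667 + 0.0833333·53.04 = 48.2394.
Var(X) = E[X²] − (E[X])² = 48.2394 − 41.4951 = 6.74438.

6.7444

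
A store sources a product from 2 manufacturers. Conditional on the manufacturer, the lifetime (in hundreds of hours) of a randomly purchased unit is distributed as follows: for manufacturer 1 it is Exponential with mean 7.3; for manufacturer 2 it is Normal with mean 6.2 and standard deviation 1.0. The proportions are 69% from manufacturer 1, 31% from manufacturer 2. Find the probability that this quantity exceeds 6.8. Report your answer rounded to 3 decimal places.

0.357

Conditional on each manufacturer, P(X > 6.8): 1: 0.39396; 2: 0.274253.
By total probability, P(X > 6.8) = 0.69·0.39396 + 0.31·0.274253 = 0.356851.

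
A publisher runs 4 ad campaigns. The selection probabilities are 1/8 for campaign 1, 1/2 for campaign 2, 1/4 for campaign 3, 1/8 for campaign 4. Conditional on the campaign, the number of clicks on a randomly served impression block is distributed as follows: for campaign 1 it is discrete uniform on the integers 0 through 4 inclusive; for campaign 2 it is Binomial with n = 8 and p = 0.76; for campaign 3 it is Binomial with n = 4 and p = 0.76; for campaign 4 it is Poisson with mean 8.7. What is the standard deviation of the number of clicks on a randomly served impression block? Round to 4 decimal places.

Per component, 1: μ=2, E[X²]=6; 2: μ=6.08, E[X²]=38.4256; 3: μ=3.04, E[X²]=9.9712; 4: μ=8.7, E[X²]=84.39.
E[X] = 0.125·2 + 0.5·6.08 + 0.25·3.04 + 0.125·8.7 = 5.1375.
E[X²] = 0.125·6 + 0.5·38.4256 + 0.25·9.9712 + 0.125·84.39 = 33.0044.
Var(X) = E[X²] − (E[X])² = 33.0044 − 26.3939 = 6.61044.
SD(X) = √6.61044 = 2.57108.

2.5711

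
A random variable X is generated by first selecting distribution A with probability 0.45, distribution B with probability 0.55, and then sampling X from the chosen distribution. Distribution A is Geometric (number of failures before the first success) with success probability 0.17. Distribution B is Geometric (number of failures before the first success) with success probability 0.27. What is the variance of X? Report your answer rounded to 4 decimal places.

19.6062

Per component, A: μ=4.88235, E[X²]=52.5571; B: μ=2.7037, E[X²]=17.3237.
E[X] = 0.45·4.88235 + 0.55·2.7037 = 3.6841.
E[X²] = 0.45·52.5571 + 0.55·17.3237 = 33.1787.
Var(X) = E[X²] − (E[X])² = 33.1787 − 13.5726 = 19.6062.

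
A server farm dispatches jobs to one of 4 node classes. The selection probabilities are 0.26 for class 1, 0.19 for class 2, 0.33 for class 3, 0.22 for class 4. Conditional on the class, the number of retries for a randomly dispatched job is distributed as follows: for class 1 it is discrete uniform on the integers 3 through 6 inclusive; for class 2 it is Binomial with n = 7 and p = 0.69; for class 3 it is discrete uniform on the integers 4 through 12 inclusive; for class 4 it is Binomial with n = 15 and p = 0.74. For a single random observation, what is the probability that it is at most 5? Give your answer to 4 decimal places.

Conditional on each class, P(X ≤ 5): 1: 0.75; 2: 0.691354; 3: 0.222222; 4: 0.00111002.
By total probability, P(X ≤ 5) = 0.26·0.75 + 0.19·0.691354 + 0.33·0.222222 + 0.22·0.00111002 = 0.399935.

0.3999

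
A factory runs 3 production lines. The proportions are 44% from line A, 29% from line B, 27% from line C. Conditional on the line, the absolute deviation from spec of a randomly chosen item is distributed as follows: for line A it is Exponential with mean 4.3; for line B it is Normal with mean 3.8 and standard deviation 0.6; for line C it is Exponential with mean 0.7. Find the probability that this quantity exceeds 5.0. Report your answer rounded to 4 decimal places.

0.1444

Conditional on each line, P(X > 5.0): A: 0.312613; B: 0.0227501; C: 0.00079049.
By total probability, P(X > 5.0) = 0.44·0.312613 + 0.29·0.0227501 + 0.27·0.00079049 = 0.14436.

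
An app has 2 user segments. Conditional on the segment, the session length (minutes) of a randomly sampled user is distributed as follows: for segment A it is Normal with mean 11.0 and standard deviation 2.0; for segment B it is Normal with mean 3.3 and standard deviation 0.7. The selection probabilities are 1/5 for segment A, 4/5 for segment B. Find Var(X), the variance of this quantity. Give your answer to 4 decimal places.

Per component, A: μ=11, E[X²]=125; B: μ=3.3, E[X²]=11.38.
E[X] = 0.2·11 + 0.8·3.3 = 4.84.
E[X²] = 0.2·125 + 0.8·11.38 = 34.104.
Var(X) = E[X²] − (E[X])² = 34.104 − 23.4256 = 10.6784.

10.6784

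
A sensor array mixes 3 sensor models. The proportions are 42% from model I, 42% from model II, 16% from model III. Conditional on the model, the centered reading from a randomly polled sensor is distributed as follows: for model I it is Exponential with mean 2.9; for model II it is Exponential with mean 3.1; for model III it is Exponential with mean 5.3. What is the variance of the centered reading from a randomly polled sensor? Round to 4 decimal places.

Per component, I: μ=2.9, E[X²]=16.82; II: μ=3.1, E[X²]=19.22; III: μ=5.3, E[X²]=56.18.
E[X] = 0.42·2.9 + 0.42·3.1 + 0.16·5.3 = 3.368.
E[X²] = 0.42·16.82 + 0.42·19.22 + 0.16·56.18 = 24.1256.
Var(X) = E[X²] − (E[X])² = 24.1256 − 11.3434 = 12.7822.

12.7822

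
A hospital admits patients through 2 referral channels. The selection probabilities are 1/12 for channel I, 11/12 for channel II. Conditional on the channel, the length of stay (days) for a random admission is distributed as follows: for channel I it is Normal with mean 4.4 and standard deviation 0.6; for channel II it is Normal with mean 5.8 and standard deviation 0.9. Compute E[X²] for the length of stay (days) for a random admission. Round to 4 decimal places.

For each component E[X²] = Var + (mean)², giving I: 19.72; II: 34.45.
Overall E[X²] = 0.0833333·19.72 + 0.916667·34.45 = 33.2225.

33.2225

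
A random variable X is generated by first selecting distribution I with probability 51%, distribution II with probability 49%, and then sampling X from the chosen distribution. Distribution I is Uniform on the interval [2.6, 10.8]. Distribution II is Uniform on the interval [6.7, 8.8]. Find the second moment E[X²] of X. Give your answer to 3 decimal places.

For each component E[X²] = Var + (mean)², giving I: 50.4933; II: 60.43.
Overall E[X²] = 0.51·50.4933 + 0.49·60.43 = 55.3623.

55.362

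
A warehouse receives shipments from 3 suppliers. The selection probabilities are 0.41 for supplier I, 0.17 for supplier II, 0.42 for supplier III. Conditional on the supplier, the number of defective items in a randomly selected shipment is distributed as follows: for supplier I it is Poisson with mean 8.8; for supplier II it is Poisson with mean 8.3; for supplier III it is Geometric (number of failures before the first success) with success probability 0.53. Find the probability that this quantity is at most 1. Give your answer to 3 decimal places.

0.328

Conditional on each supplier, P(X ≤ 1): I: 0.00147718; II: 0.00231121; III: 0.7791.
By total probability, P(X ≤ 1) = 0.41·0.00147718 + 0.17·0.00231121 + 0.42·0.7791 = 0.328221.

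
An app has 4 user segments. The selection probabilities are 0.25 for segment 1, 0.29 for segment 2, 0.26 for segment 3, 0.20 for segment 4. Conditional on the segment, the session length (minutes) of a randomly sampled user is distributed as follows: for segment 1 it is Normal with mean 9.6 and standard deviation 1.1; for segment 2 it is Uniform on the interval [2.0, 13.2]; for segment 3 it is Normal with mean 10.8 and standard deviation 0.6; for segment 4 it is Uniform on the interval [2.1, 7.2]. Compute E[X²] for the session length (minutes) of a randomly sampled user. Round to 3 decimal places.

For each component E[X²] = Var + (mean)², giving 1: 93.37; 2: 68.2133; 3: 117; 4: 23.79.
Overall E[X²] = 0.25·93.37 + 0.29·68.2133 + 0.26·117 + 0.2·23.79 = 78.3024.

78.302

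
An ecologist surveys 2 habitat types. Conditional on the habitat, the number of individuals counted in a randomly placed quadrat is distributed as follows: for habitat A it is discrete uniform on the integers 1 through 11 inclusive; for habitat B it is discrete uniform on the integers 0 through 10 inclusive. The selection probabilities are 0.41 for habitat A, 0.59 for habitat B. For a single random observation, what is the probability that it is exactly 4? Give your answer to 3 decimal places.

0.091

Conditional on each habitat, P(X = 4): A: 0.0909091; B: 0.0909091.
By total probability, P(X = 4) = 0.41·0.0909091 + 0.59·0.0909091 = 0.0909091.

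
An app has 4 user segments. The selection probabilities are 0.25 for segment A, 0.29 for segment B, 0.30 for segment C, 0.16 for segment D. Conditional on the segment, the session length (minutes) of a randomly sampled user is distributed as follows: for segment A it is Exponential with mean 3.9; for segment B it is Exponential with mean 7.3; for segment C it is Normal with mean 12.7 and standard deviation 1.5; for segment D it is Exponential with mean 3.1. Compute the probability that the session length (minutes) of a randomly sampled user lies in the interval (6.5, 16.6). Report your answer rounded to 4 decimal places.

0.4504

Conditional on each segment, P(6.5 < X < 16.6): A: 0.174703; B: 0.307584; C: 0.995321; D: 0.118127.
By total probability, P(6.5 < X < 16.6) = 0.25·0.174703 + 0.29·0.307584 + 0.3·0.995321 + 0.16·0.118127 = 0.450372.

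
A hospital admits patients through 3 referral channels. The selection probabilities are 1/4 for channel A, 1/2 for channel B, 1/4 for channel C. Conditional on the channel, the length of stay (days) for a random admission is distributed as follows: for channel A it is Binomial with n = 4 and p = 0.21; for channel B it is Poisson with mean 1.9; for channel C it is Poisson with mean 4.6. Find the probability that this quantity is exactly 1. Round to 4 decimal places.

0.2572

Conditional on each channel, P(X = 1): A: 0.414153; B: 0.28418; C: 0.0462384.
By total probability, P(X = 1) = 0.25·0.414153 + 0.5·0.28418 + 0.25·0.0462384 = 0.257188.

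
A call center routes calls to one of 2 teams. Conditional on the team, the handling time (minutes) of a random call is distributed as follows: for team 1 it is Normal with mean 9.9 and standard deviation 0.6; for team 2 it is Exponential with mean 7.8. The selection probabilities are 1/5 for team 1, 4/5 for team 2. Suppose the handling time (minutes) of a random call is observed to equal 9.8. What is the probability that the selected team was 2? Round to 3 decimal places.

Likelihoods f(9.8 | ·): 1: 0.655733; 2: 0.0364967.
Posterior ∝ prior × likelihood. Numerator for 2: 0.8·0.0364967 = 0.0291973.
Normalizing constant: 0.2·0.655733 + 0.8·0.0364967 = 0.160344.
P(2 | observation) = 0.0291973 / 0.160344 = 0.182092.

0.182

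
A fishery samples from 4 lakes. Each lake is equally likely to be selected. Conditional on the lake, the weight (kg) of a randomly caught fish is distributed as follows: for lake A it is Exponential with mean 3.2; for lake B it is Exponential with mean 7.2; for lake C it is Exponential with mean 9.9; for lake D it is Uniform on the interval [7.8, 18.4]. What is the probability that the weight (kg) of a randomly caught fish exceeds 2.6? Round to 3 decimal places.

0.727

Conditional on each lake, P(X > 2.6): A: 0.443747; B: 0.696902; C: 0.769029; D: 1.
By total probability, P(X > 2.6) = 0.25·0.443747 + 0.25·0.696902 + 0.25·0.769029 + 0.25·1 = 0.72742.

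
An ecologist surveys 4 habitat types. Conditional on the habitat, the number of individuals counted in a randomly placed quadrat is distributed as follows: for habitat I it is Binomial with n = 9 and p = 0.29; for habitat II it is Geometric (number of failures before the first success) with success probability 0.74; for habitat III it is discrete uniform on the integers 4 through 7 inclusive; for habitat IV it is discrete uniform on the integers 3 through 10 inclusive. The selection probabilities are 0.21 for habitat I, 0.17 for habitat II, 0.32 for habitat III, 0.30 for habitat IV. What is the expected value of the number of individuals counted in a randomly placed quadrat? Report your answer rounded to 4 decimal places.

4.3178

Component means — I: 2.61; II: 0.351351; III: 5.5; IV: 6.5.
E[X] = 0.21·2.61 + 0.17·0.351351 + 0.32·5.5 + 0.3·6.5 = 4.31783.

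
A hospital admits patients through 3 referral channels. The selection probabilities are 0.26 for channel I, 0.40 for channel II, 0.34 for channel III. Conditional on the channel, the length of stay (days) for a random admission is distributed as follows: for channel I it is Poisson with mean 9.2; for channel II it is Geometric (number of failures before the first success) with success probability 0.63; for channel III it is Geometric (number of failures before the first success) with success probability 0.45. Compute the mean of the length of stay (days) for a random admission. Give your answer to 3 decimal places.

Component means — I: 9.2; II: 0.587302; III: 1.22222.
E[X] = 0.26·9.2 + 0.4·0.587302 + 0.34·1.22222 = 3.04248.

3.042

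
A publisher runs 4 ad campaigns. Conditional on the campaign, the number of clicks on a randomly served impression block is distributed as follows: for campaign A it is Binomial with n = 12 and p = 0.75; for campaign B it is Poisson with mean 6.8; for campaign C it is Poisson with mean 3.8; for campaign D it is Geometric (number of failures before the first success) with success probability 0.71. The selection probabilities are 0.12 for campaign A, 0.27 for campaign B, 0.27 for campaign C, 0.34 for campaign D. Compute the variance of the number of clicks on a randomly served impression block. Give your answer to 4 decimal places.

12.8344

Per component, A: μ=9, E[X²]=83.25; B: μ=6.8, E[X²]=53.04; C: μ=3.8, E[X²]=18.24; D: μ=0.408451, E[X²]=0.742115.
E[X] = 0.12·9 + 0.27·6.8 + 0.27·3.8 + 0.34·0.408451 = 4.08087.
E[X²] = 0.12·83.25 + 0.27·53.04 + 0.27·18.24 + 0.34·0.742115 = 29.4879.
Var(X) = E[X²] − (E[X])² = 29.4879 − 16.6535 = 12.8344.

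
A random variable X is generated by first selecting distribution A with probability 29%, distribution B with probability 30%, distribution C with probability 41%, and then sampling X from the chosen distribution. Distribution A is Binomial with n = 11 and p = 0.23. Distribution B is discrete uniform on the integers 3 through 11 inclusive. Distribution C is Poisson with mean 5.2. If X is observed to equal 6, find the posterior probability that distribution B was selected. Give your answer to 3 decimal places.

0.331

Likelihoods P(X=6 | ·): A: 0.0185124; B: 0.111111; C: 0.15148.
Posterior ∝ prior × likelihood. Numerator for B: 0.3·0.111111 = 0.0333333.
Normalizing constant: 0.29·0.0185124 + 0.3·0.111111 + 0.41·0.15148 = 0.100809.
P(B | observation) = 0.0333333 / 0.100809 = 0.330659.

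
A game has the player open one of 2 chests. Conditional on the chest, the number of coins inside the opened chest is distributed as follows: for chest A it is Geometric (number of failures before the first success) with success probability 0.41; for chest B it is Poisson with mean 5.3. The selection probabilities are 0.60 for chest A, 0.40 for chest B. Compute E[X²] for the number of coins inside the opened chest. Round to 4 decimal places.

16.7044

For each component E[X²] = Var + (mean)², giving A: 5.58061; B: 33.39.
Overall E[X²] = 0.6·5.58061 + 0.4·33.39 = 16.7044.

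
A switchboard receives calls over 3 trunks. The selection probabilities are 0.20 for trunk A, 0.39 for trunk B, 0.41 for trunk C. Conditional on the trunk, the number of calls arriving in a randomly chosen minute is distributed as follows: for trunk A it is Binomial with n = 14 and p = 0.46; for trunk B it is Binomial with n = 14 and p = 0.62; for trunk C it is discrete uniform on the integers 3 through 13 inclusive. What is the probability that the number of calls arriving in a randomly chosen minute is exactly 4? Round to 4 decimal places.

Conditional on each trunk, P(X = 4): A: 0.0944937; B: 0.00928617; C: 0.0909091.
By total probability, P(X = 4) = 0.2·0.0944937 + 0.39·0.00928617 + 0.41·0.0909091 = 0.0597931.

0.0598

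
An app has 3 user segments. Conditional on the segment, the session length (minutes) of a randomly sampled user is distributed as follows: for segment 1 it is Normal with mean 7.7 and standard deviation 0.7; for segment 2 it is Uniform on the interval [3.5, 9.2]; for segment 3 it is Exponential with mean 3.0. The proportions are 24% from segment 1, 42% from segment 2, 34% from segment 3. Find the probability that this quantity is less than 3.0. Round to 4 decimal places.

0.2149

Conditional on each segment, P(X < 3.0): 1: 9.4495e-12; 2: 0; 3: 0.632121.
By total probability, P(X < 3.0) = 0.24·9.4495e-12 + 0.42·0 + 0.34·0.632121 = 0.214921.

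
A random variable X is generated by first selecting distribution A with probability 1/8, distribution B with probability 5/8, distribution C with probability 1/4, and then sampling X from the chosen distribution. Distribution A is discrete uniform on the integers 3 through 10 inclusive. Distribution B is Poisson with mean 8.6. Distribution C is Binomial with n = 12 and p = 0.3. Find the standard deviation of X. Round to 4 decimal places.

3.3429

Per component, A: μ=6.5, E[X²]=47.5; B: μ=8.6, E[X²]=82.56; C: μ=3.6, E[X²]=15.48.
E[X] = 0.125·6.5 + 0.625·8.6 + 0.25·3.6 = 7.0875.
E[X²] = 0.125·47.5 + 0.625·82.56 + 0.25·15.48 = 61.4075.
Var(X) = E[X²] − (E[X])² = 61.4075 − 50.2327 = 11.1748.
SD(X) = √11.1748 = 3.34288.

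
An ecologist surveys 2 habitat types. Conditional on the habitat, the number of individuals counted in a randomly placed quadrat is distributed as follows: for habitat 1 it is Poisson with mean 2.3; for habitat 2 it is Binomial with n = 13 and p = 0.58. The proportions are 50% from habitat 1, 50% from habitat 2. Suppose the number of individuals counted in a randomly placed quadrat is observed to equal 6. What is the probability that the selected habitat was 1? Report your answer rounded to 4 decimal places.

Likelihoods P(X=6 | ·): 1: 0.0206138; 2: 0.150602.
Posterior ∝ prior × likelihood. Numerator for 1: 0.5·0.0206138 = 0.0103069.
Normalizing constant: 0.5·0.0206138 + 0.5·0.150602 = 0.0856078.
P(1 | observation) = 0.0103069 / 0.0856078 = 0.120397.

0.1204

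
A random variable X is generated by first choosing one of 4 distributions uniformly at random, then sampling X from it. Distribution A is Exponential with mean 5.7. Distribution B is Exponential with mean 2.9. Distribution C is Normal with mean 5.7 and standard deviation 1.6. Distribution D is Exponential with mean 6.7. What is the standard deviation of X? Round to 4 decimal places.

Per component, A: μ=5.7, E[X²]=64.98; B: μ=2.9, E[X²]=16.82; C: μ=5.7, E[X²]=35.05; D: μ=6.7, E[X²]=89.78.
E[X] = 0.25·5.7 + 0.25·2.9 + 0.25·5.7 + 0.25·6.7 = 5.25.
E[X²] = 0.25·64.98 + 0.25·16.82 + 0.25·35.05 + 0.25·89.78 = 51.6575.
Var(X) = E[X²] − (E[X])² = 51.6575 − 27.5625 = 24.095.
SD(X) = √24.095 = 4.90867.

4.9087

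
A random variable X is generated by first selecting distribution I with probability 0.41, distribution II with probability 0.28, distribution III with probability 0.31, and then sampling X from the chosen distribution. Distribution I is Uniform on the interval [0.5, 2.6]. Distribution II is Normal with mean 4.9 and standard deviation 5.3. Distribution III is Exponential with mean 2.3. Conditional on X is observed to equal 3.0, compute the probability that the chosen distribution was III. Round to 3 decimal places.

0.649

Likelihoods f(3.0 | ·): I: 0; II: 0.0705874; III: 0.117978.
Posterior ∝ prior × likelihood. Numerator for III: 0.31·0.117978 = 0.0365732.
Normalizing constant: 0.41·0 + 0.28·0.0705874 + 0.31·0.117978 = 0.0563377.
P(III | observation) = 0.0365732 / 0.0563377 = 0.649178.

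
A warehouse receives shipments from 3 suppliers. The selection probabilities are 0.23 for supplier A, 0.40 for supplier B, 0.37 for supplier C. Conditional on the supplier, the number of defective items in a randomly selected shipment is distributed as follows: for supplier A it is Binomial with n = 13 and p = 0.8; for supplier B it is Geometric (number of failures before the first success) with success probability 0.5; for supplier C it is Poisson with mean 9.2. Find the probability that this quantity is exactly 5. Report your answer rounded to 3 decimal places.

0.027

Conditional on each supplier, P(X = 5): A: 0.00107961; B: 0.015625; C: 0.0554943.
By total probability, P(X = 5) = 0.23·0.00107961 + 0.4·0.015625 + 0.37·0.0554943 = 0.0270312.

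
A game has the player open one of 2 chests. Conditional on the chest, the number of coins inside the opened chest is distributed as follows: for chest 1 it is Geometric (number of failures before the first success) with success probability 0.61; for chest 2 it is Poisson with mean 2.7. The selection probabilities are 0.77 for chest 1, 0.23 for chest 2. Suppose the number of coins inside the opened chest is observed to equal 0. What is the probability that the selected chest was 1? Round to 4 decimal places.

Likelihoods P(X=0 | ·): 1: 0.61; 2: 0.0672055.
Posterior ∝ prior × likelihood. Numerator for 1: 0.77·0.61 = 0.4697.
Normalizing constant: 0.77·0.61 + 0.23·0.0672055 = 0.485157.
P(1 | observation) = 0.4697 / 0.485157 = 0.96814.

0.9681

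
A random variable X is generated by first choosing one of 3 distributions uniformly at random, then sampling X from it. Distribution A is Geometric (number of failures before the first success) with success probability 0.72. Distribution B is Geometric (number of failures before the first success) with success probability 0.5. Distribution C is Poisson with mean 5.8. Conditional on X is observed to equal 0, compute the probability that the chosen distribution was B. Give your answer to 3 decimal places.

0.409

Likelihoods P(X=0 | ·): A: 0.72; B: 0.5; C: 0.00302755.
Posterior ∝ prior × likelihood. Numerator for B: 0.333333·0.5 = 0.166667.
Normalizing constant: 0.333333·0.72 + 0.333333·0.5 + 0.333333·0.00302755 = 0.407676.
P(B | observation) = 0.166667 / 0.407676 = 0.408822.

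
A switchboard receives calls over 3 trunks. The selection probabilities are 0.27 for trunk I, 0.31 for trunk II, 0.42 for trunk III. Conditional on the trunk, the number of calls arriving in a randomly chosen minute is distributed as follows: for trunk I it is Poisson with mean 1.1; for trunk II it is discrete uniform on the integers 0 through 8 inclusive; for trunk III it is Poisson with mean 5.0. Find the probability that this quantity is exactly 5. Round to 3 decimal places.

0.109

Conditional on each trunk, P(X = 5): I: 0.00446744; II: 0.111111; III: 0.175467.
By total probability, P(X = 5) = 0.27·0.00446744 + 0.31·0.111111 + 0.42·0.175467 = 0.109347.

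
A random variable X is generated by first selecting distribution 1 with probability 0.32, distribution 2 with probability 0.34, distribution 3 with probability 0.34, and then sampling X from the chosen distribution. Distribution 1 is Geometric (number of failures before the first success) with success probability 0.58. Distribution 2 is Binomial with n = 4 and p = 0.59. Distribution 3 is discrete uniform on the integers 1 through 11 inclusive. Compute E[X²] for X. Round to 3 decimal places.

For each component E[X²] = Var + (mean)², giving 1: 1.77289; 2: 6.5372; 3: 46.
Overall E[X²] = 0.32·1.77289 + 0.34·6.5372 + 0.34·46 = 18.43.

18.430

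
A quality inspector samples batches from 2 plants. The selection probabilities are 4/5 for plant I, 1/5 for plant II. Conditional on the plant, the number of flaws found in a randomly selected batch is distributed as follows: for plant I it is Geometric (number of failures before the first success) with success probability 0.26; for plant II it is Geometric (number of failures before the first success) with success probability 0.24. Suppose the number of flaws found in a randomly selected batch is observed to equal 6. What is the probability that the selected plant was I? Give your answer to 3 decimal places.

Likelihoods P(X=6 | ·): I: 0.0426937; II: 0.046248.
Posterior ∝ prior × likelihood. Numerator for I: 0.8·0.0426937 = 0.0341549.
Normalizing constant: 0.8·0.0426937 + 0.2·0.046248 = 0.0434045.
P(I | observation) = 0.0341549 / 0.0434045 = 0.786898.

0.787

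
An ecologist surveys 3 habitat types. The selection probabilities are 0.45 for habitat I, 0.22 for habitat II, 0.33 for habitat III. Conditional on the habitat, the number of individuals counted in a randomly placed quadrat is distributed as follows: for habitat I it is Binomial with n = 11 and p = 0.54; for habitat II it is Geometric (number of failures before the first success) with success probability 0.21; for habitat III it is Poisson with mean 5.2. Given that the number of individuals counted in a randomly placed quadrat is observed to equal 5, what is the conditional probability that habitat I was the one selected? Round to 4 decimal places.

Likelihoods P(X=5 | ·): I: 0.200982; II: 0.0646182; III: 0.174785.
Posterior ∝ prior × likelihood. Numerator for I: 0.45·0.200982 = 0.090442.
Normalizing constant: 0.45·0.200982 + 0.22·0.0646182 + 0.33·0.174785 = 0.162337.
P(I | observation) = 0.090442 / 0.162337 = 0.557125.

0.5571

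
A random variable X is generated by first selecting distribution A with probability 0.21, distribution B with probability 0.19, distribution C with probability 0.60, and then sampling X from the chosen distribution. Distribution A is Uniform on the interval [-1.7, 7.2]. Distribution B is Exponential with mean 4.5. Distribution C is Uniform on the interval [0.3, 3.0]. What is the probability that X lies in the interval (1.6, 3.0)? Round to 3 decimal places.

Conditional on each component, P(1.6 < X < 3.0): A: 0.157303; B: 0.187367; C: 0.518519.
By total probability, P(1.6 < X < 3.0) = 0.21·0.157303 + 0.19·0.187367 + 0.6·0.518519 = 0.379745.

0.380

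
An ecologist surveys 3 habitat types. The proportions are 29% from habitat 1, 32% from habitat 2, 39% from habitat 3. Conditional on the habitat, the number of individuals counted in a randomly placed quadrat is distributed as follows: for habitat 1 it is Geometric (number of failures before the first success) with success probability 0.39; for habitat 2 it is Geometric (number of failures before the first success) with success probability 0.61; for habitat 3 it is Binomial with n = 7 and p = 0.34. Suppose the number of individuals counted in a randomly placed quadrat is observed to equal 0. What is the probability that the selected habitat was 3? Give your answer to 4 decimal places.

0.0646

Likelihoods P(X=0 | ·): 1: 0.39; 2: 0.61; 3: 0.0545516.
Posterior ∝ prior × likelihood. Numerator for 3: 0.39·0.0545516 = 0.0212751.
Normalizing constant: 0.29·0.39 + 0.32·0.61 + 0.39·0.0545516 = 0.329575.
P(3 | observation) = 0.0212751 / 0.329575 = 0.0645532.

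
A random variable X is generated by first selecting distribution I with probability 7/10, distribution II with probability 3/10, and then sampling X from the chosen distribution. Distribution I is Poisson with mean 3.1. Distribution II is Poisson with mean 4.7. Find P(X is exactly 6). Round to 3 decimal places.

0.080

Conditional on each component, P(X = 6): I: 0.0555296; II: 0.136167.
By total probability, P(X = 6) = 0.7·0.0555296 + 0.3·0.136167 = 0.0797207.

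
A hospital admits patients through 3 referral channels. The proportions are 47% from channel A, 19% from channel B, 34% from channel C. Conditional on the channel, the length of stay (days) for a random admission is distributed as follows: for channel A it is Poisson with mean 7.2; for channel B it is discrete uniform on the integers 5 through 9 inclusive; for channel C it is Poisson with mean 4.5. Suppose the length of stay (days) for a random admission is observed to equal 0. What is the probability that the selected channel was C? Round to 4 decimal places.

0.9150

Likelihoods P(X=0 | ·): A: 0.000746586; B: 0; C: 0.011109.
Posterior ∝ prior × likelihood. Numerator for C: 0.34·0.011109 = 0.00377706.
Normalizing constant: 0.47·0.000746586 + 0.19·0 + 0.34·0.011109 = 0.00412795.
P(C | observation) = 0.00377706 / 0.00412795 = 0.914995.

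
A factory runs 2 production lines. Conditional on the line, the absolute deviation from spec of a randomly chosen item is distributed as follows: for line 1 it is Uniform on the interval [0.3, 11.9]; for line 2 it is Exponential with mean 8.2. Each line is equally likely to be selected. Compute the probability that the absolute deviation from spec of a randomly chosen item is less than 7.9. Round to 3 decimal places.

0.637

Conditional on each line, P(X < 7.9): 1: 0.655172; 2: 0.618412.
By total probability, P(X < 7.9) = 0.5·0.655172 + 0.5·0.618412 = 0.636792.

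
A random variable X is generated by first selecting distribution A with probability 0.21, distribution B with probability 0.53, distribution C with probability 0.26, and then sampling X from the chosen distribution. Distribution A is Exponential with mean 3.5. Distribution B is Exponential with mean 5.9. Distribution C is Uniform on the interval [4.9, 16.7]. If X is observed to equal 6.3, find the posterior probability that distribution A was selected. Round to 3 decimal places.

0.158

Likelihoods f(6.3 | ·): A: 0.0472283; B: 0.0582653; C: 0.0847458.
Posterior ∝ prior × likelihood. Numerator for A: 0.21·0.0472283 = 0.00991793.
Normalizing constant: 0.21·0.0472283 + 0.53·0.0582653 + 0.26·0.0847458 = 0.0628324.
P(A | observation) = 0.00991793 / 0.0628324 = 0.157847.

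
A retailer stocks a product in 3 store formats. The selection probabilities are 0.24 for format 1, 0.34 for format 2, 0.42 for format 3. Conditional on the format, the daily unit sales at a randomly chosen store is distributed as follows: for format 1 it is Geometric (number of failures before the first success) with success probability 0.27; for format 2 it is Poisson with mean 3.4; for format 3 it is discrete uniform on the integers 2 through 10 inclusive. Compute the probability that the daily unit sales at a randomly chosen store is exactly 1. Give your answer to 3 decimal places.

Conditional on each format, P(X = 1): 1: 0.1971; 2: 0.113469; 3: 0.
By total probability, P(X = 1) = 0.24·0.1971 + 0.34·0.113469 + 0.42·0 = 0.0858835.

0.086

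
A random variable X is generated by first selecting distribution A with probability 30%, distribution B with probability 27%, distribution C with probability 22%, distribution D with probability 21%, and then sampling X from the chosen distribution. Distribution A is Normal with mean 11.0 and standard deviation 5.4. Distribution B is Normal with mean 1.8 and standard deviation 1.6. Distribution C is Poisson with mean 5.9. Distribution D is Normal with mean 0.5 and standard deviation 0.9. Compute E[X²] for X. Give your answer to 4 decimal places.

For each component E[X²] = Var + (mean)², giving A: 150.16; B: 5.8; C: 40.71; D: 1.06.
Overall E[X²] = 0.3·150.16 + 0.27·5.8 + 0.22·40.71 + 0.21·1.06 = 55.7928.

55.7928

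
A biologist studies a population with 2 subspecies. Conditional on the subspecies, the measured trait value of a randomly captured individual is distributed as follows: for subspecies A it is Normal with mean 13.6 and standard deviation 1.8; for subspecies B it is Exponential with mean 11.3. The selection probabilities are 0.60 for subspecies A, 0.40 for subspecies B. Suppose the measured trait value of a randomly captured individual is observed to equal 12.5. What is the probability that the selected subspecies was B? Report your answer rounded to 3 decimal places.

Likelihoods f(12.5 | ·): A: 0.183883; B: 0.0292757.
Posterior ∝ prior × likelihood. Numerator for B: 0.4·0.0292757 = 0.0117103.
Normalizing constant: 0.6·0.183883 + 0.4·0.0292757 = 0.12204.
P(B | observation) = 0.0117103 / 0.12204 = 0.0959542.

0.096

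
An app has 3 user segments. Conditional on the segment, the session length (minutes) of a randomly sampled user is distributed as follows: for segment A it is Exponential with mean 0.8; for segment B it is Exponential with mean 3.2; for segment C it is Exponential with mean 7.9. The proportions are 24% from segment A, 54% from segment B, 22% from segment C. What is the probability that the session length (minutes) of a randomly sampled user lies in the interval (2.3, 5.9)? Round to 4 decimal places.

0.2513

Conditional on each segment, P(2.3 < X < 5.9): A: 0.0557894; B: 0.329138; C: 0.273548.
By total probability, P(2.3 < X < 5.9) = 0.24·0.0557894 + 0.54·0.329138 + 0.22·0.273548 = 0.251305.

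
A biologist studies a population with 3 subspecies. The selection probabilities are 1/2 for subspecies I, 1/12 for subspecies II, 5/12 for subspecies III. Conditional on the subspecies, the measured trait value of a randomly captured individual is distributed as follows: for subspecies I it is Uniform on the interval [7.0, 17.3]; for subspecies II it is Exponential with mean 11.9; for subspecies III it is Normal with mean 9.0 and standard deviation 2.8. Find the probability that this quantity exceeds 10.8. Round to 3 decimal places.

Conditional on each subspecies, P(X > 10.8): I: 0.631068; II: 0.403506; III: 0.260158.
By total probability, P(X > 10.8) = 0.5·0.631068 + 0.0833333·0.403506 + 0.416667·0.260158 = 0.457559.

0.458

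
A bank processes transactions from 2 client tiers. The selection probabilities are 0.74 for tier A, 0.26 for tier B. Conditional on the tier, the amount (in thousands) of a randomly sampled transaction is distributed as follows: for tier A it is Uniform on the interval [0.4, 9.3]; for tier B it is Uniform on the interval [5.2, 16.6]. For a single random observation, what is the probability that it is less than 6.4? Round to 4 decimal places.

0.5262

Conditional on each tier, P(X < 6.4): A: 0.674157; B: 0.105263.
By total probability, P(X < 6.4) = 0.74·0.674157 + 0.26·0.105263 = 0.526245.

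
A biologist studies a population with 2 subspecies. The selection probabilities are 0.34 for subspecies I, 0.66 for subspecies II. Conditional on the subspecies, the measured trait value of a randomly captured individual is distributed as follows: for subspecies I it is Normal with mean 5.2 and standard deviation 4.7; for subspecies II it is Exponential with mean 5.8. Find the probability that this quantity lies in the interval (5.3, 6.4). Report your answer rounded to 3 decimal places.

Conditional on each subspecies, P(5.3 < X < 6.4): I: 0.0922742; II: 0.0692751.
By total probability, P(5.3 < X < 6.4) = 0.34·0.0922742 + 0.66·0.0692751 = 0.0770948.

0.077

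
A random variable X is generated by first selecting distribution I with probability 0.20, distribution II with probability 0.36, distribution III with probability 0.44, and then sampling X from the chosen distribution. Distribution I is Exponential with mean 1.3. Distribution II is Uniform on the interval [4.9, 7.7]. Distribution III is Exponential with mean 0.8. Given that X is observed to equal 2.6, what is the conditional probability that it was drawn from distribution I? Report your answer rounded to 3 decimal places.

Likelihoods f(2.6 | ·): I: 0.104104; II: 0; III: 0.0484678.
Posterior ∝ prior × likelihood. Numerator for I: 0.2·0.104104 = 0.0208208.
Normalizing constant: 0.2·0.104104 + 0.36·0 + 0.44·0.0484678 = 0.0421466.
P(I | observation) = 0.0208208 / 0.0421466 = 0.494009.

0.494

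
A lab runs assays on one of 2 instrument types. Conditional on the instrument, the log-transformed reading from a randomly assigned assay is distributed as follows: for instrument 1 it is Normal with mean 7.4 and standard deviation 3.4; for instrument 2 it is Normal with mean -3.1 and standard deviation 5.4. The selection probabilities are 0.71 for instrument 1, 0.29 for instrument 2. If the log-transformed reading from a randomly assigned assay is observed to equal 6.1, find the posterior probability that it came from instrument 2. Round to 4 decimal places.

Likelihoods f(6.1 | ·): 1: 0.109065; 2: 0.0173071.
Posterior ∝ prior × likelihood. Numerator for 2: 0.29·0.0173071 = 0.00501905.
Normalizing constant: 0.71·0.109065 + 0.29·0.0173071 = 0.0824552.
P(2 | observation) = 0.00501905 / 0.0824552 = 0.06087.

0.0609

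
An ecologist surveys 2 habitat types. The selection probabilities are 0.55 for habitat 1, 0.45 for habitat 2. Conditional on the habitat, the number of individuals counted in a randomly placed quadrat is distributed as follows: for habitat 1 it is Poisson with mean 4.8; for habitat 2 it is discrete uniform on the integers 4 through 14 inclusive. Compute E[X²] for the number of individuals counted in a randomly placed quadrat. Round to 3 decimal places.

For each component E[X²] = Var + (mean)², giving 1: 27.84; 2: 91.
Overall E[X²] = 0.55·27.84 + 0.45·91 = 56.262.

56.262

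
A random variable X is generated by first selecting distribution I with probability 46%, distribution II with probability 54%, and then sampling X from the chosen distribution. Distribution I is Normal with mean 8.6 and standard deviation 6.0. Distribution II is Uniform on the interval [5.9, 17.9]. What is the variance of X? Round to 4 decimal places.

Per component, I: μ=8.6, E[X²]=109.96; II: μ=11.9, E[X²]=153.61.
E[X] = 0.46·8.6 + 0.54·11.9 = 10.382.
E[X²] = 0.46·109.96 + 0.54·153.61 = 133.531.
Var(X) = E[X²] − (E[X])² = 133.531 − 107.786 = 25.7451.

25.7451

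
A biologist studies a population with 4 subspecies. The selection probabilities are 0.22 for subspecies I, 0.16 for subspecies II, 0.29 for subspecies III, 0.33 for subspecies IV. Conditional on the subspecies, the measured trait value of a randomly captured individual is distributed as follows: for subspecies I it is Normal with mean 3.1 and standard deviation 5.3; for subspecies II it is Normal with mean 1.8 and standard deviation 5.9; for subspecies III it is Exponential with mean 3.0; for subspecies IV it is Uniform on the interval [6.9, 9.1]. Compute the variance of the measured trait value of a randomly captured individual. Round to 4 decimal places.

Per component, I: μ=3.1, E[X²]=37.7; II: μ=1.8, E[X²]=38.05; III: μ=3, E[X²]=18; IV: μ=8, E[X²]=64.4033.
E[X] = 0.22·3.1 + 0.16·1.8 + 0.29·3 + 0.33·8 = 4.48.
E[X²] = 0.22·37.7 + 0.16·38.05 + 0.29·18 + 0.33·64.4033 = 40.8551.
Var(X) = E[X²] − (E[X])² = 40.8551 − 20.0704 = 20.7847.

20.7847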